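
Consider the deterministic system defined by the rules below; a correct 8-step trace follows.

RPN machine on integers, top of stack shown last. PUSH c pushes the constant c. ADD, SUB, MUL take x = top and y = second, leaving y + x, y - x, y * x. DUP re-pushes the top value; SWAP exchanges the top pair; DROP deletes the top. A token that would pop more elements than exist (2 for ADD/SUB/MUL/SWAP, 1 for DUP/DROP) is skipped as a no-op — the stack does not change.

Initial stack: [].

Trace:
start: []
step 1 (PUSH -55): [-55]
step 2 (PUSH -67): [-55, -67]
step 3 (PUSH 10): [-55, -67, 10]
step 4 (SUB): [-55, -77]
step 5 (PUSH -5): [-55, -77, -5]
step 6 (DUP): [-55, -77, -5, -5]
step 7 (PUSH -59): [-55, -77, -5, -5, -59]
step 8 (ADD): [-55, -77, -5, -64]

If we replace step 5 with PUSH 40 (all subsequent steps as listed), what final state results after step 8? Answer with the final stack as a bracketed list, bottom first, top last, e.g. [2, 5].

[-55, -77, 40, -19]

(re-executing from step 5 with the substitution; state before step 5: [-55, -77])
step 5 (PUSH 40): [-55, -77, 40]
step 6 (DUP): [-55, -77, 40, 40]
step 7 (PUSH -59): [-55, -77, 40, 40, -59]
step 8 (ADD): [-55, -77, 40, -19]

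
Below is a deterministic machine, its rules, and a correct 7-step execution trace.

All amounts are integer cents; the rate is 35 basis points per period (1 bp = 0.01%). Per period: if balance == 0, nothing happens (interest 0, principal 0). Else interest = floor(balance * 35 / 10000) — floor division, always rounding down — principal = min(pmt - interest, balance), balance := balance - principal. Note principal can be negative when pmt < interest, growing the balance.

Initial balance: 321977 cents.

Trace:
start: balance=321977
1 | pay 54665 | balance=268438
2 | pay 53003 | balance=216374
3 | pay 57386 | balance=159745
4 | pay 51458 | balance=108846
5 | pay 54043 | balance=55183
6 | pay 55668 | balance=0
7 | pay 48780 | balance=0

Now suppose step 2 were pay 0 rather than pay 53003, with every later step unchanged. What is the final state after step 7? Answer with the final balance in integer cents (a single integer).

(re-executing from step 2 with the substitution; state before step 2: balance=268438)
2 | pay 0 | balance=269377
3 | pay 57386 | balance=212933
4 | pay 51458 | balance=162220
5 | pay 54043 | balance=108744
6 | pay 55668 | balance=53456
7 | pay 48780 | balance=4863

4863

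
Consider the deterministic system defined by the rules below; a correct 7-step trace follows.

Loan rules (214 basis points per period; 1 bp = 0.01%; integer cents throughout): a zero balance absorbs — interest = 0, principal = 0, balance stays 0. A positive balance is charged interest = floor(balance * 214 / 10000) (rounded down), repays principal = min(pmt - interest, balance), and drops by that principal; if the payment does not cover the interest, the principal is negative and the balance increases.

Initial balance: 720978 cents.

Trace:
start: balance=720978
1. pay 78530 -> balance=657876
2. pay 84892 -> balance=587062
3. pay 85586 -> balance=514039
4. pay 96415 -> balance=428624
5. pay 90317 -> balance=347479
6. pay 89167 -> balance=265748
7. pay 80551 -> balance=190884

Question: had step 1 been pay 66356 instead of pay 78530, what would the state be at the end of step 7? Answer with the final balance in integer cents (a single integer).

204707

(re-executing from step 1 with the substitution; state before step 1: balance=720978)
1. pay 66356 -> balance=670050
2. pay 84892 -> balance=599497
3. pay 85586 -> balance=526740
4. pay 96415 -> balance=441597
5. pay 90317 -> balance=360730
6. pay 89167 -> balance=279282
7. pay 80551 -> balance=204707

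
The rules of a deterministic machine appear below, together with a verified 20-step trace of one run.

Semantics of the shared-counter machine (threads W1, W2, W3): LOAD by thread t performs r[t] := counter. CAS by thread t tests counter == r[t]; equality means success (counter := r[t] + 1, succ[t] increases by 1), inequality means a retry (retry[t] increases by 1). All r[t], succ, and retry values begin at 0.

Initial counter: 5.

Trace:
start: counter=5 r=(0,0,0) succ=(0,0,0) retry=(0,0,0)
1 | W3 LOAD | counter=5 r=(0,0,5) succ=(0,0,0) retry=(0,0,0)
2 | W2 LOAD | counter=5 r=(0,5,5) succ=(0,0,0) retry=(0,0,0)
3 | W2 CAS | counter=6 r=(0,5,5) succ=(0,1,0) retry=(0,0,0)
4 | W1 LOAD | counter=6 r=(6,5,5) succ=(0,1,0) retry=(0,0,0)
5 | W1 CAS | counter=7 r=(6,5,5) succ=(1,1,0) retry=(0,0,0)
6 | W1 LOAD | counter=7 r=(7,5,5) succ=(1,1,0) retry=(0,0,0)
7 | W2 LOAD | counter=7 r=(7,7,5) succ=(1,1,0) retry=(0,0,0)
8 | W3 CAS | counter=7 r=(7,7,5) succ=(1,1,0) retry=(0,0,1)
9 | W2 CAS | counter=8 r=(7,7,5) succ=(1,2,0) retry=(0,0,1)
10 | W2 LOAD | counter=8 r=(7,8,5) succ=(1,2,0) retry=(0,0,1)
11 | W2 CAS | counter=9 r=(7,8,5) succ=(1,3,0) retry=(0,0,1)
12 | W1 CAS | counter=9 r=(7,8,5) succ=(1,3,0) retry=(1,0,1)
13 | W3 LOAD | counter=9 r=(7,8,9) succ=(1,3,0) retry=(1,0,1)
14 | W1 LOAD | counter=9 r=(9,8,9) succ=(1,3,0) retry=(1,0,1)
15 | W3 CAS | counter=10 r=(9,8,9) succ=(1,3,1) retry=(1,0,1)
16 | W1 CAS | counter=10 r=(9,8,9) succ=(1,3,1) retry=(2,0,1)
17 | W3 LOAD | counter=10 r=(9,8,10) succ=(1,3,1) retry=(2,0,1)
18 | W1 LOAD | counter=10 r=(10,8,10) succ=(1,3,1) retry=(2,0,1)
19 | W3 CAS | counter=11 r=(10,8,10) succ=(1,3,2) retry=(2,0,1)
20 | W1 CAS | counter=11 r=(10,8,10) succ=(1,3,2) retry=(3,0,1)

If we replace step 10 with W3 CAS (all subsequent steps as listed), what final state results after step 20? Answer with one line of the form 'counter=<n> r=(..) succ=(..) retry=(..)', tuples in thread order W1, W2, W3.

counter=10 r=(9,7,9) succ=(1,2,2) retry=(3,1,2)

(re-executing from step 10 with the substitution; state before step 10: counter=8 r=(7,7,5) succ=(1,2,0) retry=(0,0,1))
10 | W3 CAS | counter=8 r=(7,7,5) succ=(1,2,0) retry=(0,0,2)
11 | W2 CAS | counter=8 r=(7,7,5) succ=(1,2,0) retry=(0,1,2)
12 | W1 CAS | counter=8 r=(7,7,5) succ=(1,2,0) retry=(1,1,2)
13 | W3 LOAD | counter=8 r=(7,7,8) succ=(1,2,0) retry=(1,1,2)
14 | W1 LOAD | counter=8 r=(8,7,8) succ=(1,2,0) retry=(1,1,2)
15 | W3 CAS | counter=9 r=(8,7,8) succ=(1,2,1) retry=(1,1,2)
16 | W1 CAS | counter=9 r=(8,7,8) succ=(1,2,1) retry=(2,1,2)
17 | W3 LOAD | counter=9 r=(8,7,9) succ=(1,2,1) retry=(2,1,2)
18 | W1 LOAD | counter=9 r=(9,7,9) succ=(1,2,1) retry=(2,1,2)
19 | W3 CAS | counter=10 r=(9,7,9) succ=(1,2,2) retry=(2,1,2)
20 | W1 CAS | counter=10 r=(9,7,9) succ=(1,2,2) retry=(3,1,2)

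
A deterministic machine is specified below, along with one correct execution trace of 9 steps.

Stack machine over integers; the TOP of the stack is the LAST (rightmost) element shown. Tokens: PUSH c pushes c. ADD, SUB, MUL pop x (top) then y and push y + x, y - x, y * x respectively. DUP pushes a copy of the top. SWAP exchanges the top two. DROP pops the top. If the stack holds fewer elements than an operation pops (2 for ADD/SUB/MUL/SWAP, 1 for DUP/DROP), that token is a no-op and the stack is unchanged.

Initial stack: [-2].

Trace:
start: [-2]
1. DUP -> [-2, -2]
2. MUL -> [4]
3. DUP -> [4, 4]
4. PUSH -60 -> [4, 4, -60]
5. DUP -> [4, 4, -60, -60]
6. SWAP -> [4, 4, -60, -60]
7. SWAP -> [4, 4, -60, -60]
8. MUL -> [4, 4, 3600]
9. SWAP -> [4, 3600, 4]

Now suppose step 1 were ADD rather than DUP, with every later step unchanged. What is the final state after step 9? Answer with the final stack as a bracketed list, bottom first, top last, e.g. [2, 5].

[-2, 3600, -2]

(re-executing from step 1 with the substitution; state before step 1: [-2])
1. ADD -> [-2]
2. MUL -> [-2]
3. DUP -> [-2, -2]
4. PUSH -60 -> [-2, -2, -60]
5. DUP -> [-2, -2, -60, -60]
6. SWAP -> [-2, -2, -60, -60]
7. SWAP -> [-2, -2, -60, -60]
8. MUL -> [-2, -2, 3600]
9. SWAP -> [-2, 3600, -2]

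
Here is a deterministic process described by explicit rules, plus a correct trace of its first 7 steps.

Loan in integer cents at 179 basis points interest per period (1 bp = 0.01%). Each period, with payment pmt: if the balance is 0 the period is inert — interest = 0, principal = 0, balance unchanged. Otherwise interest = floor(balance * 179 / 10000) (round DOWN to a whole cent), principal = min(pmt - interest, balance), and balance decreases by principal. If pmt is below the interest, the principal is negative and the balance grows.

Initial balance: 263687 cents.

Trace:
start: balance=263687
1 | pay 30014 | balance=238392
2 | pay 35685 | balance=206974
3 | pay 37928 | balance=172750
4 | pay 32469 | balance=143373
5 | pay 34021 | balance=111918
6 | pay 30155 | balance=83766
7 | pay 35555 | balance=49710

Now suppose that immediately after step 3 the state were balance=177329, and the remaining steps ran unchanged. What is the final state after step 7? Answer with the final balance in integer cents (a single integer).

54625

state after step 3 := balance=177329
4 | pay 32469 | balance=148034
5 | pay 34021 | balance=116662
6 | pay 30155 | balance=88595
7 | pay 35555 | balance=54625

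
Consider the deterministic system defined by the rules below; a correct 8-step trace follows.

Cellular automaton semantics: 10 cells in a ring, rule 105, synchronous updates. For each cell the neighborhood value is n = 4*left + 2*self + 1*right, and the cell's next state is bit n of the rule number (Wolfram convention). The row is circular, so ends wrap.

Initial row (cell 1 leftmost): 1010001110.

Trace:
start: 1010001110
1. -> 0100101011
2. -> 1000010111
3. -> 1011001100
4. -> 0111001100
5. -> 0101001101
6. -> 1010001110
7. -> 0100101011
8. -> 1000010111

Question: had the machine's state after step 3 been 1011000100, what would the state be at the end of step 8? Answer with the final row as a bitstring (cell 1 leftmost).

state after step 3 := 1011000100
4. -> 0111010000
5. -> 0101100111
6. -> 1011100101
7. -> 1110100011
8. -> 0011001010

0011001010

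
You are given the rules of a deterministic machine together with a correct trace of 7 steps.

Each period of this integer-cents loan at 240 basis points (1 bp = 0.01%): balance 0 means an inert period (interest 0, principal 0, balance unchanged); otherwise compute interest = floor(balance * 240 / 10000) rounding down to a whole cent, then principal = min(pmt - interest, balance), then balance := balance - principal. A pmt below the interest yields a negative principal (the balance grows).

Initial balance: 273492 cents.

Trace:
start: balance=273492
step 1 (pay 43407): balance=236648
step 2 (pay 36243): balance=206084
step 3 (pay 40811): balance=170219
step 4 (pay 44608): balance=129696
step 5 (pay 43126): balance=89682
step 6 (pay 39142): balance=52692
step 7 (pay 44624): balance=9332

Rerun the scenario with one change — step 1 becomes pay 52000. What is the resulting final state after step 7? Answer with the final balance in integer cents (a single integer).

(re-executing from step 1 with the substitution; state before step 1: balance=273492)
step 1 (pay 52000): balance=228055
step 2 (pay 36243): balance=197285
step 3 (pay 40811): balance=161208
step 4 (pay 44608): balance=120468
step 5 (pay 43126): balance=80233
step 6 (pay 39142): balance=43016
step 7 (pay 44624): balance=0

0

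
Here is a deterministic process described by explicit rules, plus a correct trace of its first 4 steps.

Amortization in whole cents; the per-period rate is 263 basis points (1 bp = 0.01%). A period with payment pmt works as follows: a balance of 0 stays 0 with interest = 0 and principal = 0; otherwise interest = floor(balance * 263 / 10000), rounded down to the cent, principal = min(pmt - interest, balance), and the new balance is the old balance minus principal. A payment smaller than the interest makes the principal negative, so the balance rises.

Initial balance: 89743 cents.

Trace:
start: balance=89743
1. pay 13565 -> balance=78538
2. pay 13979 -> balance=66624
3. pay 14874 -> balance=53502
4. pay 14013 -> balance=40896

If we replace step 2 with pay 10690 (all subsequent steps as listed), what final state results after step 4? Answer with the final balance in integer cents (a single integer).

44359

(re-executing from step 2 with the substitution; state before step 2: balance=78538)
2. pay 10690 -> balance=69913
3. pay 14874 -> balance=56877
4. pay 14013 -> balance=44359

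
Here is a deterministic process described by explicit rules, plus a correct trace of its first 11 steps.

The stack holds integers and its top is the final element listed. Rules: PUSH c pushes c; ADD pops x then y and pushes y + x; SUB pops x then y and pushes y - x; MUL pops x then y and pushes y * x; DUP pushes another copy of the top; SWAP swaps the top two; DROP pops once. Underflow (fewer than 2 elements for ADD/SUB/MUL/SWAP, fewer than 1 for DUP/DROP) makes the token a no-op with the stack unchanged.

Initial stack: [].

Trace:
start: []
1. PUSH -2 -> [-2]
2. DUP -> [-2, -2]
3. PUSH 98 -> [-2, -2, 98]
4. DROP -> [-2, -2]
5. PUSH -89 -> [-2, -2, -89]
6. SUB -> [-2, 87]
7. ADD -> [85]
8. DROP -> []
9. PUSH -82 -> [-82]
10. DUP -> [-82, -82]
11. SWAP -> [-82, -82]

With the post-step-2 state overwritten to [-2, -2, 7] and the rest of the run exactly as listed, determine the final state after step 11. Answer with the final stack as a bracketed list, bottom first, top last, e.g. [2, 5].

[-2, -82, -82]

state after step 2 := [-2, -2, 7]
3. PUSH 98 -> [-2, -2, 7, 98]
4. DROP -> [-2, -2, 7]
5. PUSH -89 -> [-2, -2, 7, -89]
6. SUB -> [-2, -2, 96]
7. ADD -> [-2, 94]
8. DROP -> [-2]
9. PUSH -82 -> [-2, -82]
10. DUP -> [-2, -82, -82]
11. SWAP -> [-2, -82, -82]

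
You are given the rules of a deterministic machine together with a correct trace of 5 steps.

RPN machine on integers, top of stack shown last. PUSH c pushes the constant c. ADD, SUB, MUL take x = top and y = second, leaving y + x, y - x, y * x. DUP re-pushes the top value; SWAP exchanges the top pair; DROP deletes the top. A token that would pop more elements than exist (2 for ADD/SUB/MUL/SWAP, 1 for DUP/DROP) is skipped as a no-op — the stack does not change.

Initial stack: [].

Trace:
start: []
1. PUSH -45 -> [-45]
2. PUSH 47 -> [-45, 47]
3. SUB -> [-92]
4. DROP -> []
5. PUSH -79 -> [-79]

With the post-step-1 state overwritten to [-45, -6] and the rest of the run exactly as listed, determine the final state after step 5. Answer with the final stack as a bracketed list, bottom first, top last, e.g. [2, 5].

state after step 1 := [-45, -6]
2. PUSH 47 -> [-45, -6, 47]
3. SUB -> [-45, -53]
4. DROP -> [-45]
5. PUSH -79 -> [-45, -79]

[-45, -79]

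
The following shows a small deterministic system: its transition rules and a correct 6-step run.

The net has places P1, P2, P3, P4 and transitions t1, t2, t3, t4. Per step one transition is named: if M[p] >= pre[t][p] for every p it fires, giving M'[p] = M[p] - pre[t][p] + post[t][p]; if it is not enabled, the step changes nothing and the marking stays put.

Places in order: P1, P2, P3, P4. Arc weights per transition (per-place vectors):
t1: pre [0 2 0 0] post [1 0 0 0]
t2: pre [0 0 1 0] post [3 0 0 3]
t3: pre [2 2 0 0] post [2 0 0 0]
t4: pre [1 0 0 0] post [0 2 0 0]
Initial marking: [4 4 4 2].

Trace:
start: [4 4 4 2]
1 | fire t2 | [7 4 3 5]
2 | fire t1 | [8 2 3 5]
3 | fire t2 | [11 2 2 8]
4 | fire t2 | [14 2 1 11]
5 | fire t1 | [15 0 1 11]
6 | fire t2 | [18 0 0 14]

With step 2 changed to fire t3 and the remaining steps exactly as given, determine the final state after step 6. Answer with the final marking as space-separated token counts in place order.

17 0 0 14

(re-executing from step 2 with the substitution; state before step 2: [7 4 3 5])
2 | fire t3 | [7 2 3 5]
3 | fire t2 | [10 2 2 8]
4 | fire t2 | [13 2 1 11]
5 | fire t1 | [14 0 1 11]
6 | fire t2 | [17 0 0 14]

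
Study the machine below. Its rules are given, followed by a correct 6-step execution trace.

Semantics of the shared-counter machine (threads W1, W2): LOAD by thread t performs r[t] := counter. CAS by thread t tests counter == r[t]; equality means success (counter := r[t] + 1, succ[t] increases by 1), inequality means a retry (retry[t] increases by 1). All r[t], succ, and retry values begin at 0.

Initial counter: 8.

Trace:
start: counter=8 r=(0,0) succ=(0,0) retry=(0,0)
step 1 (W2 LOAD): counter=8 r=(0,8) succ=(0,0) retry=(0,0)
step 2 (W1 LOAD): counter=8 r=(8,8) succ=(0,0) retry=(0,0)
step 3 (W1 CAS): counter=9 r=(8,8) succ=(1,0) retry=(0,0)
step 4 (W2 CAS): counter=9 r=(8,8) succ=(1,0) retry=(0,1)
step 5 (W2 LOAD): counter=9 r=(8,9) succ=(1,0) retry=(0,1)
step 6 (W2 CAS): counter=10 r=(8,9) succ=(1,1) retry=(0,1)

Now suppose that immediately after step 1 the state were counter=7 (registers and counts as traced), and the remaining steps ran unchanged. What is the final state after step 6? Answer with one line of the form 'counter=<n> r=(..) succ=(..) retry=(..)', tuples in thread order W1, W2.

state after step 1 := counter=7 r=(0,8) succ=(0,0) retry=(0,0)
step 2 (W1 LOAD): counter=7 r=(7,8) succ=(0,0) retry=(0,0)
step 3 (W1 CAS): counter=8 r=(7,8) succ=(1,0) retry=(0,0)
step 4 (W2 CAS): counter=9 r=(7,8) succ=(1,1) retry=(0,0)
step 5 (W2 LOAD): counter=9 r=(7,9) succ=(1,1) retry=(0,0)
step 6 (W2 CAS): counter=10 r=(7,9) succ=(1,2) retry=(0,0)

counter=10 r=(7,9) succ=(1,2) retry=(0,0)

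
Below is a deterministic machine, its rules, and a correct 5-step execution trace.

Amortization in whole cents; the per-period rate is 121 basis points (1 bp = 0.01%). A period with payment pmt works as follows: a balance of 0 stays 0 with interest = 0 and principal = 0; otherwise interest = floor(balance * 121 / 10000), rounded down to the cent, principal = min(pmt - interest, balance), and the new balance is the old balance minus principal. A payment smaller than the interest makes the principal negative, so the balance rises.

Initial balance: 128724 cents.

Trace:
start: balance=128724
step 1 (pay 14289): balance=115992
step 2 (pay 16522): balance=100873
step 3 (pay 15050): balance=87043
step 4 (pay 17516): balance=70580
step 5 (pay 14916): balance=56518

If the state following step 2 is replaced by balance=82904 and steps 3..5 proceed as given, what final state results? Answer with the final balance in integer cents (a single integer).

state after step 2 := balance=82904
step 3 (pay 15050): balance=68857
step 4 (pay 17516): balance=52174
step 5 (pay 14916): balance=37889

37889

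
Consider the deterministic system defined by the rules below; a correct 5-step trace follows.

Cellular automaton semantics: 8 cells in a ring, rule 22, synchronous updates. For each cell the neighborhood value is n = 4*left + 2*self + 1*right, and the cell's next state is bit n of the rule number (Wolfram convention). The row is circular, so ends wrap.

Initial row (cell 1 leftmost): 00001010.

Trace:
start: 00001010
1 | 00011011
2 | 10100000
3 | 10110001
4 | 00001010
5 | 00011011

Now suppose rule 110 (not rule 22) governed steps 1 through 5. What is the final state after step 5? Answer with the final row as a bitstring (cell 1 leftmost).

11110011

(re-executing steps 1..5 under rule 110; state before step 1: 00001010)
1 | 00011110
2 | 00110010
3 | 01110110
4 | 11011110
5 | 11110011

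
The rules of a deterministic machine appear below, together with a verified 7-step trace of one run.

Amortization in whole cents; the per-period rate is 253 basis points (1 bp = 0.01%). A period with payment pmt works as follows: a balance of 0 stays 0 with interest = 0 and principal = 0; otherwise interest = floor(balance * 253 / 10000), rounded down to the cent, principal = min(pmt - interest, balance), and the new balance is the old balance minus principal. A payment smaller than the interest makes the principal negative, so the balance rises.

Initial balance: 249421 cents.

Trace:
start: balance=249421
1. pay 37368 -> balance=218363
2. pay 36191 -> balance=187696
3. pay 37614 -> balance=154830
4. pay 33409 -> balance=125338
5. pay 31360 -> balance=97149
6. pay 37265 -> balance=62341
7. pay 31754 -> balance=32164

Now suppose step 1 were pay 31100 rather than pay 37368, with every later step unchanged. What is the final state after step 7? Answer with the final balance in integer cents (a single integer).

39445

(re-executing from step 1 with the substitution; state before step 1: balance=249421)
1. pay 31100 -> balance=224631
2. pay 36191 -> balance=194123
3. pay 37614 -> balance=161420
4. pay 33409 -> balance=132094
5. pay 31360 -> balance=104075
6. pay 37265 -> balance=69443
7. pay 31754 -> balance=39445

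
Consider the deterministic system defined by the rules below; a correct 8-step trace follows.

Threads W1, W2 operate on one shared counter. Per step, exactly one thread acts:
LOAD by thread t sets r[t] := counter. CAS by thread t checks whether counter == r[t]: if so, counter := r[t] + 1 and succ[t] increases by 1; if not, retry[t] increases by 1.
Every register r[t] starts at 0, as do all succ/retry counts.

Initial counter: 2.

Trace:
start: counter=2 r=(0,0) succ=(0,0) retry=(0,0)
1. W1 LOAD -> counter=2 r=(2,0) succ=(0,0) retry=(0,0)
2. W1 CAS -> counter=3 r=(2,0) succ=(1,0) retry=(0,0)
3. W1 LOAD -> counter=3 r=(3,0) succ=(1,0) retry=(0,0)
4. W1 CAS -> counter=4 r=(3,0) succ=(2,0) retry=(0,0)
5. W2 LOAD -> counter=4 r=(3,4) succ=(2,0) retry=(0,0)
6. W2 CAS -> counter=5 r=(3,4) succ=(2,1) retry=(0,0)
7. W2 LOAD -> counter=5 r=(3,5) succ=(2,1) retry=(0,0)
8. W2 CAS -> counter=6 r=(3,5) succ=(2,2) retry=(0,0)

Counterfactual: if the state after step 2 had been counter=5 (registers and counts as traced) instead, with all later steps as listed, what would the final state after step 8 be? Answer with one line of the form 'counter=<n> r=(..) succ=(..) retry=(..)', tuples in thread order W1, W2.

state after step 2 := counter=5 r=(2,0) succ=(1,0) retry=(0,0)
3. W1 LOAD -> counter=5 r=(5,0) succ=(1,0) retry=(0,0)
4. W1 CAS -> counter=6 r=(5,0) succ=(2,0) retry=(0,0)
5. W2 LOAD -> counter=6 r=(5,6) succ=(2,0) retry=(0,0)
6. W2 CAS -> counter=7 r=(5,6) succ=(2,1) retry=(0,0)
7. W2 LOAD -> counter=7 r=(5,7) succ=(2,1) retry=(0,0)
8. W2 CAS -> counter=8 r=(5,7) succ=(2,2) retry=(0,0)

counter=8 r=(5,7) succ=(2,2) retry=(0,0)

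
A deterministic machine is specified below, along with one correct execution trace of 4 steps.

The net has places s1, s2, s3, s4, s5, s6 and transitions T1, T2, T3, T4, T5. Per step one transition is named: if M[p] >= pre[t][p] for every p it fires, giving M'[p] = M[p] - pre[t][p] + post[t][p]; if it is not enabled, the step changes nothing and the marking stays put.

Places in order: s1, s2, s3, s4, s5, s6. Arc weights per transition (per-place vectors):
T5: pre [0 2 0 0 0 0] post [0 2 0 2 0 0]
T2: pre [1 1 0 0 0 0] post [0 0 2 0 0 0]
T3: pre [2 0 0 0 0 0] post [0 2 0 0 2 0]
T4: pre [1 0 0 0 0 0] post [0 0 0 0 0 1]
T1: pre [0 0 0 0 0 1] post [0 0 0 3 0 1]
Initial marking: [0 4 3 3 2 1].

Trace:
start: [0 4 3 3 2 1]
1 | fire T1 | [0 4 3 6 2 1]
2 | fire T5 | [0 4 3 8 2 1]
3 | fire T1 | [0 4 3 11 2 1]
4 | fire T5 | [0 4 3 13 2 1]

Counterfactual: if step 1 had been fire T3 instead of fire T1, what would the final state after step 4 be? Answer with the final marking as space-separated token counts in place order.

0 4 3 10 2 1

(re-executing from step 1 with the substitution; state before step 1: [0 4 3 3 2 1])
1 | fire T3 | [0 4 3 3 2 1]
2 | fire T5 | [0 4 3 5 2 1]
3 | fire T1 | [0 4 3 8 2 1]
4 | fire T5 | [0 4 3 10 2 1]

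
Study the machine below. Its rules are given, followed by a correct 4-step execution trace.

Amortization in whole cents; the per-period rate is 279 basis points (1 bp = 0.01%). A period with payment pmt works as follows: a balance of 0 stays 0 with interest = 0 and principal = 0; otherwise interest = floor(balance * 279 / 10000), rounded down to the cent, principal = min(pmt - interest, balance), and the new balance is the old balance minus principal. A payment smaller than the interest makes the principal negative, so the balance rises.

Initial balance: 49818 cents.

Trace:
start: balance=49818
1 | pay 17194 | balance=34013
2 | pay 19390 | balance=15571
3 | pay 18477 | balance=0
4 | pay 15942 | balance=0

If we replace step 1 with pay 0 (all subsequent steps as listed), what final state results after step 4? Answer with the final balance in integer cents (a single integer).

190

(re-executing from step 1 with the substitution; state before step 1: balance=49818)
1 | pay 0 | balance=51207
2 | pay 19390 | balance=33245
3 | pay 18477 | balance=15695
4 | pay 15942 | balance=190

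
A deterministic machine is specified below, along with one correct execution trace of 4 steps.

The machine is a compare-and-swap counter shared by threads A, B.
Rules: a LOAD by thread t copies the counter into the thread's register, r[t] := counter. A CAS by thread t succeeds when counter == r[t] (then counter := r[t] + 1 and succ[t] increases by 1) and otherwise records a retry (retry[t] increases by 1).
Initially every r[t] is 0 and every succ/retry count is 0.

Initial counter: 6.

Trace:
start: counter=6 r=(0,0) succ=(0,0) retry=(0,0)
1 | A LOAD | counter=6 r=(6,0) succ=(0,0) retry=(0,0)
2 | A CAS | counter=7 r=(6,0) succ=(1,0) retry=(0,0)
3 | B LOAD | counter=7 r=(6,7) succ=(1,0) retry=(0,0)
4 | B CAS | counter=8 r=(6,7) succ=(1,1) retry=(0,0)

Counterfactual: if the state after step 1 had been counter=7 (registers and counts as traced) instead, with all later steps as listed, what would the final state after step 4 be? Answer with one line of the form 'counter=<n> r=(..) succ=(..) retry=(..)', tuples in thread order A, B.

counter=8 r=(6,7) succ=(0,1) retry=(1,0)

state after step 1 := counter=7 r=(6,0) succ=(0,0) retry=(0,0)
2 | A CAS | counter=7 r=(6,0) succ=(0,0) retry=(1,0)
3 | B LOAD | counter=7 r=(6,7) succ=(0,0) retry=(1,0)
4 | B CAS | counter=8 r=(6,7) succ=(0,1) retry=(1,0)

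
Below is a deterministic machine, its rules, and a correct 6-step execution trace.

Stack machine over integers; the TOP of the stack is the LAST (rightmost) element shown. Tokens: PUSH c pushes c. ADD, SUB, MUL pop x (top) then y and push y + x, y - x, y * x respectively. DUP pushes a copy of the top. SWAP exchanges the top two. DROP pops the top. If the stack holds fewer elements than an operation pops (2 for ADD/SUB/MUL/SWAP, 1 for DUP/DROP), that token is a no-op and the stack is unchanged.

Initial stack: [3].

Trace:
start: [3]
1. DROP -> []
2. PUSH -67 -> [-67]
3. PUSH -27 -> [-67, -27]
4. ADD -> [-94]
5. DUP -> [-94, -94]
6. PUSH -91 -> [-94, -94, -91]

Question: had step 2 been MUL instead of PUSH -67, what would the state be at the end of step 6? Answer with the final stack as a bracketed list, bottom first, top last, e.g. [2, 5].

(re-executing from step 2 with the substitution; state before step 2: [])
2. MUL -> []
3. PUSH -27 -> [-27]
4. ADD -> [-27]
5. DUP -> [-27, -27]
6. PUSH -91 -> [-27, -27, -91]

[-27, -27, -91]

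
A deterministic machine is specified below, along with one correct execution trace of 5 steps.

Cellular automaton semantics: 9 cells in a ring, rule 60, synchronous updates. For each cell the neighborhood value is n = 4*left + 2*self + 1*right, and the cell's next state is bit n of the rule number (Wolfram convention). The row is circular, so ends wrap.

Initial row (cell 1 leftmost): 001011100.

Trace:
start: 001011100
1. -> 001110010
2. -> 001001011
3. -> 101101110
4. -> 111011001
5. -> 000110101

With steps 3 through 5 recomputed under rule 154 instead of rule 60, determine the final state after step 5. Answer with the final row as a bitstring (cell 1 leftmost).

(re-executing steps 3..5 under rule 154; state before step 3: 001001011)
3. -> 110110010
4. -> 100101100
5. -> 011001011

011001011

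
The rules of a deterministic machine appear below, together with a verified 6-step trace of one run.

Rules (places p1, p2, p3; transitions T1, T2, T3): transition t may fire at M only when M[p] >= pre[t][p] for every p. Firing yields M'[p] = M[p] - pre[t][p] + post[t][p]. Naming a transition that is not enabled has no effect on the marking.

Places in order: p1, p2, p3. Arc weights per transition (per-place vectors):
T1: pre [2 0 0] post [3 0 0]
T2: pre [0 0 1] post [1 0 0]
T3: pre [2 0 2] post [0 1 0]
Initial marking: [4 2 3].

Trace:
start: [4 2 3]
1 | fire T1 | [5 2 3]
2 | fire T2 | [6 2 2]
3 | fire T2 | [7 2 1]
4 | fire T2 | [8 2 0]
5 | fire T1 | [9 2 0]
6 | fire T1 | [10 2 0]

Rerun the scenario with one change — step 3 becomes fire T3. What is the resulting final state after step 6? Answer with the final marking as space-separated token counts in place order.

6 3 0

(re-executing from step 3 with the substitution; state before step 3: [6 2 2])
3 | fire T3 | [4 3 0]
4 | fire T2 | [4 3 0]
5 | fire T1 | [5 3 0]
6 | fire T1 | [6 3 0]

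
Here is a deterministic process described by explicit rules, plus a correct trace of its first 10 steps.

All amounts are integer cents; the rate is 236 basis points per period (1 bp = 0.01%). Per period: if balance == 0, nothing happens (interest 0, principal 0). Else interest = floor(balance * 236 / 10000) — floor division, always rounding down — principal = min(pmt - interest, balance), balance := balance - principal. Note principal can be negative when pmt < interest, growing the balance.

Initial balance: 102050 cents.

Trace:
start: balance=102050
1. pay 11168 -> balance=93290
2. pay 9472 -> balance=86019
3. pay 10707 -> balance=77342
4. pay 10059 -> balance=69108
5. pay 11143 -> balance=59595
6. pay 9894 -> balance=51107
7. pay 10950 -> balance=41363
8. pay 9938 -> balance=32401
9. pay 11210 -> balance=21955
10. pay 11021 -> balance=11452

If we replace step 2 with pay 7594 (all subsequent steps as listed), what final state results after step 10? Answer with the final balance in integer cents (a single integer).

13713

(re-executing from step 2 with the substitution; state before step 2: balance=93290)
2. pay 7594 -> balance=87897
3. pay 10707 -> balance=79264
4. pay 10059 -> balance=71075
5. pay 11143 -> balance=61609
6. pay 9894 -> balance=53168
7. pay 10950 -> balance=43472
8. pay 9938 -> balance=34559
9. pay 11210 -> balance=24164
10. pay 11021 -> balance=13713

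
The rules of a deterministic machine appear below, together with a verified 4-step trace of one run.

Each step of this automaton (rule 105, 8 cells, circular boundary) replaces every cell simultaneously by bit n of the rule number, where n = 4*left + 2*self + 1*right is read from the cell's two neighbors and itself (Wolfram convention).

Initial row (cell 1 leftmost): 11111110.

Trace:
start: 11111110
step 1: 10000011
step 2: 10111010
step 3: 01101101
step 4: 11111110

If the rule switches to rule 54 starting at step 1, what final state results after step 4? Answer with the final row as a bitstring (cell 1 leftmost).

(re-executing steps 1..4 under rule 54; state before step 1: 11111110)
step 1: 00000001
step 2: 10000011
step 3: 01000100
step 4: 11101110

11101110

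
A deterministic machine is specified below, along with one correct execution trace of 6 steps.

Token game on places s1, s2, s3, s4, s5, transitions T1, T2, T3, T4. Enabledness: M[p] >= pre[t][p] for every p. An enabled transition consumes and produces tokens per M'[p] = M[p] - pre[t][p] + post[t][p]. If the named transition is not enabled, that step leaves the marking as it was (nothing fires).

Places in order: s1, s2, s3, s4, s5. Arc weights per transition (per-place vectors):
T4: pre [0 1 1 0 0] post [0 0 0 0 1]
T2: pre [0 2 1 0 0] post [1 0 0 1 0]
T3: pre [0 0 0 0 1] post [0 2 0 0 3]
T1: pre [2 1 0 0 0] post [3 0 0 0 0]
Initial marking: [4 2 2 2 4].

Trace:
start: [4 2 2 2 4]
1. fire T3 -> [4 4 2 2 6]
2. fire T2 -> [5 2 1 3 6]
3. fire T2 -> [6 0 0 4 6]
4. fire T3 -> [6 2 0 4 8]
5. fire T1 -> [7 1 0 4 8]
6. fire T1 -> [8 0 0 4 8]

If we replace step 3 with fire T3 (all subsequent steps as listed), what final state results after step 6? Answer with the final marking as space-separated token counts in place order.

(re-executing from step 3 with the substitution; state before step 3: [5 2 1 3 6])
3. fire T3 -> [5 4 1 3 8]
4. fire T3 -> [5 6 1 3 10]
5. fire T1 -> [6 5 1 3 10]
6. fire T1 -> [7 4 1 3 10]

7 4 1 3 10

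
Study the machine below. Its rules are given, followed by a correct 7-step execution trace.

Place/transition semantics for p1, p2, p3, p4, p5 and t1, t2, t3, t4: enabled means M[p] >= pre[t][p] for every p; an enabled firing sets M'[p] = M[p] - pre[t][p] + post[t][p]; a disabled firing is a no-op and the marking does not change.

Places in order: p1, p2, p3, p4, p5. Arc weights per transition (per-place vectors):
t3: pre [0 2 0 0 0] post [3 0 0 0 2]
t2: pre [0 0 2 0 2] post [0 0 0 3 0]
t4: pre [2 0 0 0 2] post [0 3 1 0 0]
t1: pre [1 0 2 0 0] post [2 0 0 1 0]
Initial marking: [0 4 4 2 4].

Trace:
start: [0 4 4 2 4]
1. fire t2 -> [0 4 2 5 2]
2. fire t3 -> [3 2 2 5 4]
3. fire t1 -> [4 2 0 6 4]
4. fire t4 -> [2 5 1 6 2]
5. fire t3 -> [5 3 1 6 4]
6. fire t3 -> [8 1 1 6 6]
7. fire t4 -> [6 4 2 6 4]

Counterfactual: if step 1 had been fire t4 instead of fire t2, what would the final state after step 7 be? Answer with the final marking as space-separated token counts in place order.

(re-executing from step 1 with the substitution; state before step 1: [0 4 4 2 4])
1. fire t4 -> [0 4 4 2 4]
2. fire t3 -> [3 2 4 2 6]
3. fire t1 -> [4 2 2 3 6]
4. fire t4 -> [2 5 3 3 4]
5. fire t3 -> [5 3 3 3 6]
6. fire t3 -> [8 1 3 3 8]
7. fire t4 -> [6 4 4 3 6]

6 4 4 3 6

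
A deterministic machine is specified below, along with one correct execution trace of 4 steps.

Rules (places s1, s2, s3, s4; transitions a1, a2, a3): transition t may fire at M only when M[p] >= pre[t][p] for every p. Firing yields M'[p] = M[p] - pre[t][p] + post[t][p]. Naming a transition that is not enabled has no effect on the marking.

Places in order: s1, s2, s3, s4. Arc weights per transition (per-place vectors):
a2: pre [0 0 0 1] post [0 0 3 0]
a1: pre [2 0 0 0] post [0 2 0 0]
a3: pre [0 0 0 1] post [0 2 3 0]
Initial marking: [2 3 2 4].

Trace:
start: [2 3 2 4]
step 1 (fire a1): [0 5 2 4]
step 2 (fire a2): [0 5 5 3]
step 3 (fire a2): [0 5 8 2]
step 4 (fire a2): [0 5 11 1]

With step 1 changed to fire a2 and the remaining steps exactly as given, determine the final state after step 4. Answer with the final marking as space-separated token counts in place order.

2 3 14 0

(re-executing from step 1 with the substitution; state before step 1: [2 3 2 4])
step 1 (fire a2): [2 3 5 3]
step 2 (fire a2): [2 3 8 2]
step 3 (fire a2): [2 3 11 1]
step 4 (fire a2): [2 3 14 0]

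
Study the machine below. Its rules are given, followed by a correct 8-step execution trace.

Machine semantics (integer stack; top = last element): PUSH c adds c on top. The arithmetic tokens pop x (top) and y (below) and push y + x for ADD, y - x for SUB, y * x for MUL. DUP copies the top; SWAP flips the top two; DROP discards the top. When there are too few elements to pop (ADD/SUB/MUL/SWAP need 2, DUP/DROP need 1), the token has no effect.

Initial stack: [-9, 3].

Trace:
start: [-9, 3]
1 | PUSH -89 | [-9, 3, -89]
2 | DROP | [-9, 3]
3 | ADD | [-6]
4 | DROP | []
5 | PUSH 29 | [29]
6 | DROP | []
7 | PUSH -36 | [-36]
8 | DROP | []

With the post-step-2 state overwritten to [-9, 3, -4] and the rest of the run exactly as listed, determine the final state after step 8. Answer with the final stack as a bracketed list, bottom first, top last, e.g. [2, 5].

state after step 2 := [-9, 3, -4]
3 | ADD | [-9, -1]
4 | DROP | [-9]
5 | PUSH 29 | [-9, 29]
6 | DROP | [-9]
7 | PUSH -36 | [-9, -36]
8 | DROP | [-9]

[-9]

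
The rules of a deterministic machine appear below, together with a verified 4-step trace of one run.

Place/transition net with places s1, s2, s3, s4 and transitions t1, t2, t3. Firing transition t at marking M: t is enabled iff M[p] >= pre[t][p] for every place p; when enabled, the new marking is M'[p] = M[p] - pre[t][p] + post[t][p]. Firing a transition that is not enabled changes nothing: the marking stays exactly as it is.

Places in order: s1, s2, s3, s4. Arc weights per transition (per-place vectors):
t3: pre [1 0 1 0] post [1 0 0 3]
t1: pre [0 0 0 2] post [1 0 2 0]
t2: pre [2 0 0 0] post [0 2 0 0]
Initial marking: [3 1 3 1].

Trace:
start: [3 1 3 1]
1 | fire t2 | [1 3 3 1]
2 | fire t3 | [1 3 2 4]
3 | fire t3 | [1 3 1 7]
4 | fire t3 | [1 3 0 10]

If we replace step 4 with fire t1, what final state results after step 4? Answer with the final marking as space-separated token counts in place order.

2 3 3 5

(re-executing from step 4 with the substitution; state before step 4: [1 3 1 7])
4 | fire t1 | [2 3 3 5]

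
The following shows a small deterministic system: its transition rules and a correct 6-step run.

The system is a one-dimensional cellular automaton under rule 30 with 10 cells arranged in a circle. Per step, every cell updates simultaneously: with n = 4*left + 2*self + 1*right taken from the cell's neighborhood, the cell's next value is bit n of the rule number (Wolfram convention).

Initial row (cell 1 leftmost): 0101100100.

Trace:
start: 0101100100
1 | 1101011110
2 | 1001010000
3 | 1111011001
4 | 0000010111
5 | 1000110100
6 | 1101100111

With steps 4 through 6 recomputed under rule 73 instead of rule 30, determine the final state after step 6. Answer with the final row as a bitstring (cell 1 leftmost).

(re-executing steps 4..6 under rule 73; state before step 4: 1111011001)
4 | 0001011001
5 | 0100011000
6 | 0001011011

0001011011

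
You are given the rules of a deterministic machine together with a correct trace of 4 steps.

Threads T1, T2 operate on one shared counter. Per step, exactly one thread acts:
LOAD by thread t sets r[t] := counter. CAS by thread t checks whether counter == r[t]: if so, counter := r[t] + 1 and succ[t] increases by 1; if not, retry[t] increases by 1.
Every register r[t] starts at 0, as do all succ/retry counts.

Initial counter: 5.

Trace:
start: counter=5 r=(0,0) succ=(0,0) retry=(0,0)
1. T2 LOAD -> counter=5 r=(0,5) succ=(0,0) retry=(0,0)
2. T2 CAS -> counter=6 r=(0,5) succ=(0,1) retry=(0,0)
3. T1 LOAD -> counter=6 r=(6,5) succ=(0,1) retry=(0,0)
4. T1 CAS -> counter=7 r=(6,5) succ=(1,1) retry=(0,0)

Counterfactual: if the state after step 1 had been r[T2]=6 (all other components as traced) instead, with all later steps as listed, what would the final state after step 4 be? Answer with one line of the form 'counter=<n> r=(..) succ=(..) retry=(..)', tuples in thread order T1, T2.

state after step 1 := counter=5 r=(0,6) succ=(0,0) retry=(0,0)
2. T2 CAS -> counter=5 r=(0,6) succ=(0,0) retry=(0,1)
3. T1 LOAD -> counter=5 r=(5,6) succ=(0,0) retry=(0,1)
4. T1 CAS -> counter=6 r=(5,6) succ=(1,0) retry=(0,1)

counter=6 r=(5,6) succ=(1,0) retry=(0,1)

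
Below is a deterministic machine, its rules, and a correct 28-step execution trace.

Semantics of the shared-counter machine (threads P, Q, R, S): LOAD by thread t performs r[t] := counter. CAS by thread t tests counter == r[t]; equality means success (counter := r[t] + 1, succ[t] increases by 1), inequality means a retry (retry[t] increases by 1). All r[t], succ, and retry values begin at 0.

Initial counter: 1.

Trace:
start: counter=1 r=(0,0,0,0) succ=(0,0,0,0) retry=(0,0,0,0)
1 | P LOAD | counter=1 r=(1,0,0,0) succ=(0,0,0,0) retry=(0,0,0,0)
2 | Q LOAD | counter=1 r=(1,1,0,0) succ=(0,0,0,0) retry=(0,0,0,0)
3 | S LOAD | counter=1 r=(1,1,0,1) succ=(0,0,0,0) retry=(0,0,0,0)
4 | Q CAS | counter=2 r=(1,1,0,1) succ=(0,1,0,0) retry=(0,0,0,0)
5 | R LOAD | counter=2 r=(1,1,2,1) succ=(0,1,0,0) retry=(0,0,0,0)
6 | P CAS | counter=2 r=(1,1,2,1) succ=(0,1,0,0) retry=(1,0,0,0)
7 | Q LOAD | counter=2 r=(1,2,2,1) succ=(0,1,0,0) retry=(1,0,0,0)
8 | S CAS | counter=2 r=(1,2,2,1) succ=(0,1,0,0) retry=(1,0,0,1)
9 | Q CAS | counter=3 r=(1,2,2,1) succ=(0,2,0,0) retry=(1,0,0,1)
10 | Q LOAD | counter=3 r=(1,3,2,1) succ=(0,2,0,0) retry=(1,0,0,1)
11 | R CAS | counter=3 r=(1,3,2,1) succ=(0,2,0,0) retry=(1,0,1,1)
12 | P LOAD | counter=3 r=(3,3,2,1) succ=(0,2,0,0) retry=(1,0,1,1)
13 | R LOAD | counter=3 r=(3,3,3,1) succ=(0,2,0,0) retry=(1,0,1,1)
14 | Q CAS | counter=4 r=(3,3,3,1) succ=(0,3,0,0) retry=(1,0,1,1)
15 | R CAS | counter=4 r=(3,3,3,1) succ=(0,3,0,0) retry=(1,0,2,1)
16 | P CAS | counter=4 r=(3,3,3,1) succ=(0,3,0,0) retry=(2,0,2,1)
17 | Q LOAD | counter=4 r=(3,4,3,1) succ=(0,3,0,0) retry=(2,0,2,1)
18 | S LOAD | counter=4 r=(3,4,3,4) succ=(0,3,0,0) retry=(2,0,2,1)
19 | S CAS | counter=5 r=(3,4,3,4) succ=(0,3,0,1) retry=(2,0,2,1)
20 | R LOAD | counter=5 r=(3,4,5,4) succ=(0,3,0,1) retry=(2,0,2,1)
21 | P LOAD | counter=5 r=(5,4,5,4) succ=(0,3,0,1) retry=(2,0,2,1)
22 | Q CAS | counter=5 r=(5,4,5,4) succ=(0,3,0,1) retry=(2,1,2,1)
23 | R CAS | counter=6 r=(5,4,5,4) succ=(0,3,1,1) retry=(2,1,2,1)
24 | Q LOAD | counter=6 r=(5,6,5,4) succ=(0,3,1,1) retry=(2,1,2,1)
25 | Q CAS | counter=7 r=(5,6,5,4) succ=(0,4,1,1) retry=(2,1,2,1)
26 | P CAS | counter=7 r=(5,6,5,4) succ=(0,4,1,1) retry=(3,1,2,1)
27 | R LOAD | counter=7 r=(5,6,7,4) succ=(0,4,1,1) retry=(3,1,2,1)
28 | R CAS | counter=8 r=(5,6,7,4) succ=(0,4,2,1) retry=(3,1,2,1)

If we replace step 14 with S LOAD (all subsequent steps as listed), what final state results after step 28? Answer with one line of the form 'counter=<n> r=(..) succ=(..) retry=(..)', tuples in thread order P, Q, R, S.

counter=8 r=(5,6,7,4) succ=(0,3,3,1) retry=(3,1,1,1)

(re-executing from step 14 with the substitution; state before step 14: counter=3 r=(3,3,3,1) succ=(0,2,0,0) retry=(1,0,1,1))
14 | S LOAD | counter=3 r=(3,3,3,3) succ=(0,2,0,0) retry=(1,0,1,1)
15 | R CAS | counter=4 r=(3,3,3,3) succ=(0,2,1,0) retry=(1,0,1,1)
16 | P CAS | counter=4 r=(3,3,3,3) succ=(0,2,1,0) retry=(2,0,1,1)
17 | Q LOAD | counter=4 r=(3,4,3,3) succ=(0,2,1,0) retry=(2,0,1,1)
18 | S LOAD | counter=4 r=(3,4,3,4) succ=(0,2,1,0) retry=(2,0,1,1)
19 | S CAS | counter=5 r=(3,4,3,4) succ=(0,2,1,1) retry=(2,0,1,1)
20 | R LOAD | counter=5 r=(3,4,5,4) succ=(0,2,1,1) retry=(2,0,1,1)
21 | P LOAD | counter=5 r=(5,4,5,4) succ=(0,2,1,1) retry=(2,0,1,1)
22 | Q CAS | counter=5 r=(5,4,5,4) succ=(0,2,1,1) retry=(2,1,1,1)
23 | R CAS | counter=6 r=(5,4,5,4) succ=(0,2,2,1) retry=(2,1,1,1)
24 | Q LOAD | counter=6 r=(5,6,5,4) succ=(0,2,2,1) retry=(2,1,1,1)
25 | Q CAS | counter=7 r=(5,6,5,4) succ=(0,3,2,1) retry=(2,1,1,1)
26 | P CAS | counter=7 r=(5,6,5,4) succ=(0,3,2,1) retry=(3,1,1,1)
27 | R LOAD | counter=7 r=(5,6,7,4) succ=(0,3,2,1) retry=(3,1,1,1)
28 | R CAS | counter=8 r=(5,6,7,4) succ=(0,3,3,1) retry=(3,1,1,1)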